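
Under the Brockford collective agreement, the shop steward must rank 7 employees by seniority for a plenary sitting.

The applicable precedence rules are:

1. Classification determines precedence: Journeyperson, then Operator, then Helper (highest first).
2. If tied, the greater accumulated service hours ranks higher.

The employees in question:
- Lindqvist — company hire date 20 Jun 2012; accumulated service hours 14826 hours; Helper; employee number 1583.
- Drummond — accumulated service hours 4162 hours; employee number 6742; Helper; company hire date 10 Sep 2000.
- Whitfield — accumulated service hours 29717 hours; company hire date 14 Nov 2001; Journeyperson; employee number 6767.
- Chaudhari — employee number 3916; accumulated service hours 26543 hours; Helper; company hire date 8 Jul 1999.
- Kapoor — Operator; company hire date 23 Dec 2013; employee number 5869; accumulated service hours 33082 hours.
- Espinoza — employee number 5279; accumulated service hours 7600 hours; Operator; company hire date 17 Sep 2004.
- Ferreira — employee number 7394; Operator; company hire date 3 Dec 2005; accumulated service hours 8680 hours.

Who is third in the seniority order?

By classification: Whitfield (Journeyperson); then Kapoor, Ferreira and Espinoza (Operator); then Chaudhari, Lindqvist and Drummond (Helper).
Among Kapoor, Ferreira and Espinoza, by accumulated service hours (higher first): Kapoor (33082 hours) before Ferreira (8680 hours) before Espinoza (7600 hours).
Among Chaudhari, Lindqvist and Drummond, by accumulated service hours (higher first): Chaudhari (26543 hours) before Lindqvist (14826 hours) before Drummond (4162 hours).
Order: Whitfield, Kapoor, Ferreira, Espinoza, Chaudhari, Lindqvist, Drummond.

Ferreira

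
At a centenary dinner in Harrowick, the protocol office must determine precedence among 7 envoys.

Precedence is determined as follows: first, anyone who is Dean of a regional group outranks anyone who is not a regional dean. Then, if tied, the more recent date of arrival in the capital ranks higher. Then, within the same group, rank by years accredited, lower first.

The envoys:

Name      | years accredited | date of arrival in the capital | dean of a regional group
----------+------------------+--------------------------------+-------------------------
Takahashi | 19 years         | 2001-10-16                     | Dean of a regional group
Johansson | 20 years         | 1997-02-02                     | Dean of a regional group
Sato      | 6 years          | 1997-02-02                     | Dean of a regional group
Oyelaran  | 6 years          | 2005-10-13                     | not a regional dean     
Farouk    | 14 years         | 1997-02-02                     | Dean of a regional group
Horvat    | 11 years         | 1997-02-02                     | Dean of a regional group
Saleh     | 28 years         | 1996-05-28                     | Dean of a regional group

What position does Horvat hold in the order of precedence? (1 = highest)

3

By the first rule: Takahashi, Sato, Horvat, Farouk, Johansson and Saleh (each Dean of a regional group); then Oyelaran (not a regional dean).
Among Takahashi, Sato, Horvat, Farouk, Johansson and Saleh, by date of arrival in the capital (later first): Takahashi (2001-10-16) before Sato, Horvat, Farouk and Johansson (1997-02-02) before Saleh (1996-05-28).
Among Sato, Horvat, Farouk and Johansson, by years accredited (lower first): Sato (6 years) before Horvat (11 years) before Farouk (14 years) before Johansson (20 years).
Order: Takahashi, Sato, Horvat, Farouk, Johansson, Saleh, Oyelaran. So position 3.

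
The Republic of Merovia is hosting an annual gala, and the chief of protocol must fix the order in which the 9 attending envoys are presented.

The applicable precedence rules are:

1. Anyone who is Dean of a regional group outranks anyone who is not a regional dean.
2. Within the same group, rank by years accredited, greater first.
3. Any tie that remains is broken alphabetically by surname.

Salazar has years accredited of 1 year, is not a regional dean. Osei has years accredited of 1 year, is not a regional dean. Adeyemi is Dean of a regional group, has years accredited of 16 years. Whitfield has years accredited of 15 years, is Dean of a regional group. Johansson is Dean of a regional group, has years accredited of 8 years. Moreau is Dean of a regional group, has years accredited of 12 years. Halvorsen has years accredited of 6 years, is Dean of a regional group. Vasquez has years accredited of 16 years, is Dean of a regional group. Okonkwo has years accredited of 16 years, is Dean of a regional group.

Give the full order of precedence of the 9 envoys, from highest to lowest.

Adeyemi, Okonkwo, Vasquez, Whitfield, Moreau, Johansson, Halvorsen, Osei, Salazar

By the first rule: Adeyemi, Okonkwo, Vasquez, Whitfield, Moreau, Johansson and Halvorsen (each Dean of a regional group); then Osei and Salazar (both not a regional dean).
Among Adeyemi, Okonkwo, Vasquez, Whitfield, Moreau, Johansson and Halvorsen, by years accredited (higher first): Adeyemi, Okonkwo and Vasquez (16 years) before Whitfield (15 years) before Moreau (12 years) before Johansson (8 years) before Halvorsen (6 years).
Among Adeyemi, Okonkwo and Vasquez, alphabetically by surname: Adeyemi before Okonkwo before Vasquez.
Osei and Salazar both have years accredited 1 year, so the next rule applies.
Among Osei and Salazar, alphabetically by surname: Osei before Salazar.
Full order: Adeyemi, Okonkwo, Vasquez, Whitfield, Moreau, Johansson, Halvorsen, Osei, Salazar.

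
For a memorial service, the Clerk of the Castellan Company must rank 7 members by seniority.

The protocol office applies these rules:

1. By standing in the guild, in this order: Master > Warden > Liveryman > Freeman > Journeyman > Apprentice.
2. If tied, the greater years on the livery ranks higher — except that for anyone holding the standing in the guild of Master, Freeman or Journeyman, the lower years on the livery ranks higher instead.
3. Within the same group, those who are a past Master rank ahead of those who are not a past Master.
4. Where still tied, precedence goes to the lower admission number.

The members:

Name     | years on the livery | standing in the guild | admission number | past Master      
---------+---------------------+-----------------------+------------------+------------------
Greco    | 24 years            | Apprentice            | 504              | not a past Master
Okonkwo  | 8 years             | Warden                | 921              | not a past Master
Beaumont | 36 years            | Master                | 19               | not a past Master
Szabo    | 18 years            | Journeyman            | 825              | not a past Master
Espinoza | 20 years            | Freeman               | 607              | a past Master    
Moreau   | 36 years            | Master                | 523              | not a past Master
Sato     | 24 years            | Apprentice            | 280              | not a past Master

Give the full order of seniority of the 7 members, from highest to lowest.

Beaumont, Moreau, Okonkwo, Espinoza, Szabo, Sato, Greco

By standing in the guild: Beaumont and Moreau (Master); then Okonkwo (Warden); then Espinoza (Freeman); then Szabo (Journeyman); then Sato and Greco (Apprentice).
Beaumont and Moreau both have years on the livery 36 years, so the next rule applies.
Beaumont and Moreau are each not a past Master, so the next rule applies.
Among Beaumont and Moreau, by admission number (lower first): Beaumont (19) before Moreau (523).
Sato and Greco both have years on the livery 24 years, so the next rule applies.
Sato and Greco are each not a past Master, so the next rule applies.
Among Sato and Greco, by admission number (lower first): Sato (280) before Greco (504).
Full order: Beaumont, Moreau, Okonkwo, Espinoza, Szabo, Sato, Greco.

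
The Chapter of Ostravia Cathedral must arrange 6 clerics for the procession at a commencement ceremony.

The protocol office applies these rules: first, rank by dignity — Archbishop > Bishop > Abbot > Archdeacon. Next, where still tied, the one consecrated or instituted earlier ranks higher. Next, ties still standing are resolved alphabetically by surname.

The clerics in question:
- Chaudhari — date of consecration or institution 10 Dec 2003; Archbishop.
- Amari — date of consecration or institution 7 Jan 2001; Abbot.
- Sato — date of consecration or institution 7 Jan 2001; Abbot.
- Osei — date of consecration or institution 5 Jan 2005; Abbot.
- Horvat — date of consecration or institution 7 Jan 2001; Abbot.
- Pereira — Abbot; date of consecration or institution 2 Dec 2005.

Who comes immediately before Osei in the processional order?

By dignity: Chaudhari (Archbishop); then Amari, Horvat, Sato, Osei and Pereira (Abbot).
Among Amari, Horvat, Sato, Osei and Pereira, by date of consecration or institution (earlier first): Amari, Horvat and Sato (7 Jan 2001) before Osei (5 Jan 2005) before Pereira (2 Dec 2005).
Among Amari, Horvat and Sato, alphabetically by surname: Amari before Horvat before Sato.
Order: Chaudhari, Amari, Horvat, Sato, Osei, Pereira.

Sato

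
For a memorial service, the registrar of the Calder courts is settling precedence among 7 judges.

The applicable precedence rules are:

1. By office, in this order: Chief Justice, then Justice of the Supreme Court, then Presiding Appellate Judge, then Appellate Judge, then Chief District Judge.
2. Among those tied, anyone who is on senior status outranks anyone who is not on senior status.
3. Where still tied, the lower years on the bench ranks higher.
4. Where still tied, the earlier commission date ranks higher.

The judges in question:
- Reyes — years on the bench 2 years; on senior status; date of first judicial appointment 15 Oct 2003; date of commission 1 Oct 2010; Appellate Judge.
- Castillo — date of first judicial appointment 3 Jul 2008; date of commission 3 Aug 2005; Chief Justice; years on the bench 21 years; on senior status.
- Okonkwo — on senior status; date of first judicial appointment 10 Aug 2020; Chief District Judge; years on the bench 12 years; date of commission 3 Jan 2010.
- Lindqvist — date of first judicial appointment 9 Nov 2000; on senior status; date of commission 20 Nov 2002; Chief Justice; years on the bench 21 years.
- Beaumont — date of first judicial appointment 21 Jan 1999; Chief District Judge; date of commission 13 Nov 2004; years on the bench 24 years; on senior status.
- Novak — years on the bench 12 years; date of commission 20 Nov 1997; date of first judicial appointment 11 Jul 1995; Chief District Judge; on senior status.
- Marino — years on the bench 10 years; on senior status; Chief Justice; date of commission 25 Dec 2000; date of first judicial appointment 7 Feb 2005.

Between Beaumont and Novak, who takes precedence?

Novak

By office: Marino, Lindqvist and Castillo (Chief Justice); then Reyes (Appellate Judge); then Novak, Okonkwo and Beaumont (Chief District Judge).
Marino, Lindqvist and Castillo are each on senior status, so the next rule applies.
Among Marino, Lindqvist and Castillo, by years on the bench (lower first): Marino (10 years) before Lindqvist and Castillo (21 years).
Among Lindqvist and Castillo, by date of commission (earlier first): Lindqvist (20 Nov 2002) before Castillo (3 Aug 2005).
Novak, Okonkwo and Beaumont are each on senior status, so the next rule applies.
Among Novak, Okonkwo and Beaumont, by years on the bench (lower first): Novak and Okonkwo (12 years) before Beaumont (24 years).
Among Novak and Okonkwo, by date of commission (earlier first): Novak (20 Nov 1997) before Okonkwo (3 Jan 2010).
So Novak takes precedence.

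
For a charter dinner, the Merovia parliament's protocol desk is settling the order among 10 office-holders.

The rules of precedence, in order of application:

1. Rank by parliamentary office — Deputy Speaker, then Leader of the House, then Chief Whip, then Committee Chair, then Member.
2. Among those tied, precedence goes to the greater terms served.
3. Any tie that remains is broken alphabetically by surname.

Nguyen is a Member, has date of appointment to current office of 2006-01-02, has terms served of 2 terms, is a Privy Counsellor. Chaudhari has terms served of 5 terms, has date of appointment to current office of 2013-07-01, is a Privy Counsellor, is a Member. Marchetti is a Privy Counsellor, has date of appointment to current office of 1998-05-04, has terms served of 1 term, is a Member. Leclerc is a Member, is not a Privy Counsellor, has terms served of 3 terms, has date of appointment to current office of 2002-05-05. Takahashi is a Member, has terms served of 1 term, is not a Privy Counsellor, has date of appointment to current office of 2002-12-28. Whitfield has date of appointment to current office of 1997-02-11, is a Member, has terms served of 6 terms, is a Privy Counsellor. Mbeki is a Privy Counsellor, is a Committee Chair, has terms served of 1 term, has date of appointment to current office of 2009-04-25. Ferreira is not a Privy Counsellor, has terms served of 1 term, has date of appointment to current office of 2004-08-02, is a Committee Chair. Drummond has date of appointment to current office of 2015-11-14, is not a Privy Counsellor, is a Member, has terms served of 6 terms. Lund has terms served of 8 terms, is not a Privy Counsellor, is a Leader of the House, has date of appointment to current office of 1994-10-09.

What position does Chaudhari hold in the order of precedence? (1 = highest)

6

By parliamentary office: Lund (Leader of the House); then Ferreira and Mbeki (Committee Chair); then Drummond, Whitfield, Chaudhari, Leclerc, Nguyen, Marchetti and Takahashi (Member).
Ferreira and Mbeki both have terms served 1 term, so the next rule applies.
Among Ferreira and Mbeki, alphabetically by surname: Ferreira before Mbeki.
Among Drummond, Whitfield, Chaudhari, Leclerc, Nguyen, Marchetti and Takahashi, by terms served (higher first): Drummond and Whitfield (6 terms) before Chaudhari (5 terms) before Leclerc (3 terms) before Nguyen (2 terms) before Marchetti and Takahashi (1 term).
Among Drummond and Whitfield, alphabetically by surname: Drummond before Whitfield.
Among Marchetti and Takahashi, alphabetically by surname: Marchetti before Takahashi.
Order: Lund, Ferreira, Mbeki, Drummond, Whitfield, Chaudhari, Leclerc, Nguyen, Marchetti, Takahashi. So position 6.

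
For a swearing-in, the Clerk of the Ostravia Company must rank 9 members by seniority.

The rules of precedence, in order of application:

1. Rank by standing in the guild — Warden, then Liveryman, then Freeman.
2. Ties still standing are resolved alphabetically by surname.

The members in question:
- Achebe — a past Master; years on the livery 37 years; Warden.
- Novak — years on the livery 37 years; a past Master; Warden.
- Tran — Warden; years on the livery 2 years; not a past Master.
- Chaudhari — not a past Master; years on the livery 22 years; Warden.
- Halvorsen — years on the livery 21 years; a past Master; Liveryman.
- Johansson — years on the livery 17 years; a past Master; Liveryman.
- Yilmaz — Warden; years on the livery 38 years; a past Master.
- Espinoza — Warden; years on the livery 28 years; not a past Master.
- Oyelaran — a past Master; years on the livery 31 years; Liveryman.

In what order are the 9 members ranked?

Achebe, Chaudhari, Espinoza, Novak, Tran, Yilmaz, Halvorsen, Johansson, Oyelaran

By standing in the guild: Achebe, Chaudhari, Espinoza, Novak, Tran and Yilmaz (Warden); then Halvorsen, Johansson and Oyelaran (Liveryman).
Among Achebe, Chaudhari, Espinoza, Novak, Tran and Yilmaz, alphabetically by surname: Achebe before Chaudhari before Espinoza before Novak before Tran before Yilmaz.
Among Halvorsen, Johansson and Oyelaran, alphabetically by surname: Halvorsen before Johansson before Oyelaran.
Full order: Achebe, Chaudhari, Espinoza, Novak, Tran, Yilmaz, Halvorsen, Johansson, Oyelaran.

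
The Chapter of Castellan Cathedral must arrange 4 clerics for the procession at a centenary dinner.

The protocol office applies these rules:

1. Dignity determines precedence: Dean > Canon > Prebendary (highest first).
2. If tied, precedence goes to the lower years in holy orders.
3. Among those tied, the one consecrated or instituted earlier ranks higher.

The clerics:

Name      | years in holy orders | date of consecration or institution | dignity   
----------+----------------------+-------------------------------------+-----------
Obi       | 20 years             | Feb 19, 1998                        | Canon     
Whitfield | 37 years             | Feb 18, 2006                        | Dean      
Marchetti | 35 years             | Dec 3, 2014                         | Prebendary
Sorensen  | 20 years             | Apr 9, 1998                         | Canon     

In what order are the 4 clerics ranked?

By dignity: Whitfield (Dean); then Obi and Sorensen (Canon); then Marchetti (Prebendary).
Obi and Sorensen both have years in holy orders 20 years, so the next rule applies.
Among Obi and Sorensen, by date of consecration or institution (earlier first): Obi (Feb 19, 1998) before Sorensen (Apr 9, 1998).
Full order: Whitfield, Obi, Sorensen, Marchetti.

Whitfield, Obi, Sorensen, Marchetti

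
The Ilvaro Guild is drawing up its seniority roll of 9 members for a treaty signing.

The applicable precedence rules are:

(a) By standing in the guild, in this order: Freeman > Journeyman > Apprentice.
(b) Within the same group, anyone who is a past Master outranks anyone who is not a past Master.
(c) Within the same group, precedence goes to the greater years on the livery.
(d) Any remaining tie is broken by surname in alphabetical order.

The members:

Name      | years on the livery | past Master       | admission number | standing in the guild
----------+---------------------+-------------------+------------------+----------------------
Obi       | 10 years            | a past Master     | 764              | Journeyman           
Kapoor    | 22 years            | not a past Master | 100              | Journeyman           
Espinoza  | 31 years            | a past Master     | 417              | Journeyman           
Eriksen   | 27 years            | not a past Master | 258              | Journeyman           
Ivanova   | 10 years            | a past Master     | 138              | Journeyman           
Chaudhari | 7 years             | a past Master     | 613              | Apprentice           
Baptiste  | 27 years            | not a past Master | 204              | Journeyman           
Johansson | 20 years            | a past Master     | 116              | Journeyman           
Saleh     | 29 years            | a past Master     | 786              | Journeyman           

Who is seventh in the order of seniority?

By standing in the guild: Espinoza, Saleh, Johansson, Ivanova, Obi, Baptiste, Eriksen and Kapoor (Journeyman); then Chaudhari (Apprentice).
Among Espinoza, Saleh, Johansson, Ivanova, Obi, Baptiste, Eriksen and Kapoor, a past Master before not a past Master: Espinoza, Saleh, Johansson, Ivanova and Obi (a past Master) before Baptiste, Eriksen and Kapoor (not a past Master).
Among Espinoza, Saleh, Johansson, Ivanova and Obi, by years on the livery (higher first): Espinoza (31 years) before Saleh (29 years) before Johansson (20 years) before Ivanova and Obi (10 years).
Among Ivanova and Obi, alphabetically by surname: Ivanova before Obi.
Among Baptiste, Eriksen and Kapoor, by years on the livery (higher first): Baptiste and Eriksen (27 years) before Kapoor (22 years).
Among Baptiste and Eriksen, alphabetically by surname: Baptiste before Eriksen.
Order: Espinoza, Saleh, Johansson, Ivanova, Obi, Baptiste, Eriksen, Kapoor, Chaudhari.

Eriksen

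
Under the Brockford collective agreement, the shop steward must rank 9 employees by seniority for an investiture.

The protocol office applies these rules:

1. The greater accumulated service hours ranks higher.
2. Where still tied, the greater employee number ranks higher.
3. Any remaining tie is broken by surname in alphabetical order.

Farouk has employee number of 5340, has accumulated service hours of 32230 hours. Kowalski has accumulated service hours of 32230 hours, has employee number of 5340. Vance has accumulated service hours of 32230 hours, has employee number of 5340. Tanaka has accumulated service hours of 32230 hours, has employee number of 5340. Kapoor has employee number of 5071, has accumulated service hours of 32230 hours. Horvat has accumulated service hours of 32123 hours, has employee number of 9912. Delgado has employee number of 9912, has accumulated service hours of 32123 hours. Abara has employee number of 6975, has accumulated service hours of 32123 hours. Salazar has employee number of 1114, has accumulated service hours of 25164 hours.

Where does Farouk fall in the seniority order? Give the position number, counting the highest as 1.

By accumulated service hours (higher first): Farouk, Kowalski, Tanaka, Vance and Kapoor (each 32230 hours); then Delgado, Horvat and Abara (each 32123 hours); then Salazar (25164 hours).
Among Farouk, Kowalski, Tanaka, Vance and Kapoor, by employee number (higher first): Farouk, Kowalski, Tanaka and Vance (5340) before Kapoor (5071).
Among Farouk, Kowalski, Tanaka and Vance, alphabetically by surname: Farouk before Kowalski before Tanaka before Vance.
Among Delgado, Horvat and Abara, by employee number (higher first): Delgado and Horvat (9912) before Abara (6975).
Among Delgado and Horvat, alphabetically by surname: Delgado before Horvat.
Order: Farouk, Kowalski, Tanaka, Vance, Kapoor, Delgado, Horvat, Abara, Salazar. So position 1.

1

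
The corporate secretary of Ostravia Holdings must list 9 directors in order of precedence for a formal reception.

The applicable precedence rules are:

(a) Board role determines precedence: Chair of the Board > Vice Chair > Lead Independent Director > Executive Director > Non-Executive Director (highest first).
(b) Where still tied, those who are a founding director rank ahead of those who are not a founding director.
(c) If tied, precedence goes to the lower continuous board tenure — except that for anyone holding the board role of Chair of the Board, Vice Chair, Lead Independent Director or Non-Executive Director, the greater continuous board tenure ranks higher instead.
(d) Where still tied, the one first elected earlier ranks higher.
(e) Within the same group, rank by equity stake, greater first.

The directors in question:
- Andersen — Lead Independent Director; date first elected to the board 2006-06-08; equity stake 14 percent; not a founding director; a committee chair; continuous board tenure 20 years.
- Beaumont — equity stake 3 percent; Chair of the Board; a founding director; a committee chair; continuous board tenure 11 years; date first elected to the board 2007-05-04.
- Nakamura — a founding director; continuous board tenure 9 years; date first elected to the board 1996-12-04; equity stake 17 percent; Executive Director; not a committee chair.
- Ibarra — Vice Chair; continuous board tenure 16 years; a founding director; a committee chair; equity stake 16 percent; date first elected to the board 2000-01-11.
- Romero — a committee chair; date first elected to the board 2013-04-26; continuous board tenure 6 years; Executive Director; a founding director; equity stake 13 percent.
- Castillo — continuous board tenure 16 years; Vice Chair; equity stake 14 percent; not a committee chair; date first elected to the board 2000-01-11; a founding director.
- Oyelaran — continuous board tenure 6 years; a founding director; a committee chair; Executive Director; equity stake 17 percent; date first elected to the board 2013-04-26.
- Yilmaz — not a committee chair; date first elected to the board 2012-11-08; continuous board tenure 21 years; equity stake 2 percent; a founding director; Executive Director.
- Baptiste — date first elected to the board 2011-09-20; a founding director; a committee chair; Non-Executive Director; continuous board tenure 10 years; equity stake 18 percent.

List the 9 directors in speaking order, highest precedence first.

By board role: Beaumont (Chair of the Board); then Ibarra and Castillo (Vice Chair); then Andersen (Lead Independent Director); then Oyelaran, Romero, Nakamura and Yilmaz (Executive Director); then Baptiste (Non-Executive Director).
Ibarra and Castillo are each a founding director, so the next rule applies.
Ibarra and Castillo both have continuous board tenure 16 years, so the next rule applies.
Ibarra and Castillo both have date first elected to the board 2000-01-11, so the next rule applies.
Among Ibarra and Castillo, by equity stake (higher first): Ibarra (16 percent) before Castillo (14 percent).
Oyelaran, Romero, Nakamura and Yilmaz are each a founding director, so the next rule applies.
Among Oyelaran, Romero, Nakamura and Yilmaz, by continuous board tenure (lower first): Oyelaran and Romero (6 years) before Nakamura (9 years) before Yilmaz (21 years).
Oyelaran and Romero both have date first elected to the board 2013-04-26, so the next rule applies.
Among Oyelaran and Romero, by equity stake (higher first): Oyelaran (17 percent) before Romero (13 percent).
Full order: Beaumont, Ibarra, Castillo, Andersen, Oyelaran, Romero, Nakamura, Yilmaz, Baptiste.

Beaumont, Ibarra, Castillo, Andersen, Oyelaran, Romero, Nakamura, Yilmaz, Baptiste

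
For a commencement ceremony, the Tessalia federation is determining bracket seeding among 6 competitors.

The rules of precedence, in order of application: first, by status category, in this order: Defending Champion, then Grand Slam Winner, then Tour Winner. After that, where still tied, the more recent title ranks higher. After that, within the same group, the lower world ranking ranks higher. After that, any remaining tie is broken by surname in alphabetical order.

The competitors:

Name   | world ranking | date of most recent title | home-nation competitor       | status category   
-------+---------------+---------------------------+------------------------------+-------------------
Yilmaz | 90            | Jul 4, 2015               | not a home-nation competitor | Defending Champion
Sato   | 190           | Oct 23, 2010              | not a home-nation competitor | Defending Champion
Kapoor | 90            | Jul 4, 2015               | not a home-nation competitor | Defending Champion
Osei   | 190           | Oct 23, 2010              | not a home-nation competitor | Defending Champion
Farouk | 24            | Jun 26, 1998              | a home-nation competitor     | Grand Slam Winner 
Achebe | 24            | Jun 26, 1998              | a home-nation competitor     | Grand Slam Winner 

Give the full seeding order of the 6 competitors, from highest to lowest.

By status category: Kapoor, Yilmaz, Osei and Sato (Defending Champion); then Achebe and Farouk (Grand Slam Winner).
Among Kapoor, Yilmaz, Osei and Sato, by date of most recent title (later first): Kapoor and Yilmaz (Jul 4, 2015) before Osei and Sato (Oct 23, 2010).
Kapoor and Yilmaz both have world ranking 90, so the next rule applies.
Among Kapoor and Yilmaz, alphabetically by surname: Kapoor before Yilmaz.
Osei and Sato both have world ranking 190, so the next rule applies.
Among Osei and Sato, alphabetically by surname: Osei before Sato.
Achebe and Farouk both have date of most recent title Jun 26, 1998, so the next rule applies.
Achebe and Farouk both have world ranking 24, so the next rule applies.
Among Achebe and Farouk, alphabetically by surname: Achebe before Farouk.
Full order: Kapoor, Yilmaz, Osei, Sato, Achebe, Farouk.

Kapoor, Yilmaz, Osei, Sato, Achebe, Farouk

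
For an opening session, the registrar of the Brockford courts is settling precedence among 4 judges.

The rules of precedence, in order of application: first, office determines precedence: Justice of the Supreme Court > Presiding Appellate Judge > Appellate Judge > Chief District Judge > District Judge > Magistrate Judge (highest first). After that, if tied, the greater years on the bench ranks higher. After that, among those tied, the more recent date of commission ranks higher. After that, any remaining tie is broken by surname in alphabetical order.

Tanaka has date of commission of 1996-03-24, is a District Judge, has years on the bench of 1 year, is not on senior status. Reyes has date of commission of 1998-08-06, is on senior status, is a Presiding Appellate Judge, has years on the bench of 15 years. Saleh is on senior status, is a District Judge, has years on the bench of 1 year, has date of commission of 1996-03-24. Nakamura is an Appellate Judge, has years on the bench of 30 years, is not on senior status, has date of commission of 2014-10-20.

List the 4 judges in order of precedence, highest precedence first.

By office: Reyes (Presiding Appellate Judge); then Nakamura (Appellate Judge); then Saleh and Tanaka (District Judge).
Saleh and Tanaka both have years on the bench 1 year, so the next rule applies.
Saleh and Tanaka both have date of commission 1996-03-24, so the next rule applies.
Among Saleh and Tanaka, alphabetically by surname: Saleh before Tanaka.
Full order: Reyes, Nakamura, Saleh, Tanaka.

Reyes, Nakamura, Saleh, Tanaka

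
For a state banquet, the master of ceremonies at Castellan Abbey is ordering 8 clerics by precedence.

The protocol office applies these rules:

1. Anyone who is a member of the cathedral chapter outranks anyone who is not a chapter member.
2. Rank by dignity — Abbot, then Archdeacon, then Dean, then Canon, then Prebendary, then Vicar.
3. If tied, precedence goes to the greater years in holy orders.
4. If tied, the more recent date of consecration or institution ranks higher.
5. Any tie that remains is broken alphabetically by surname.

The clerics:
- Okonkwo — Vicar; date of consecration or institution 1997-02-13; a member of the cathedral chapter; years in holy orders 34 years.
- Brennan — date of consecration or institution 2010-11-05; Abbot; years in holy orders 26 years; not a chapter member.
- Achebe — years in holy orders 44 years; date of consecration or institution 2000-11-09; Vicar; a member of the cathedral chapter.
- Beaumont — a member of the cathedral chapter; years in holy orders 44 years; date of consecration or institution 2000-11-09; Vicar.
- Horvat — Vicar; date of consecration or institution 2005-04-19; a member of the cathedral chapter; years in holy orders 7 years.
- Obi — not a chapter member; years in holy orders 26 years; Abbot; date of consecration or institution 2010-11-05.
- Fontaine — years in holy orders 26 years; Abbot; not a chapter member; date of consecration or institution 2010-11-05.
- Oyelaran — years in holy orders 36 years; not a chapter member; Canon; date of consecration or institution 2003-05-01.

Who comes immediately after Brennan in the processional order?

Fontaine

By the first rule: Achebe, Beaumont, Okonkwo and Horvat (each a member of the cathedral chapter); then Brennan, Fontaine, Obi and Oyelaran (each not a chapter member).
Achebe, Beaumont, Okonkwo and Horvat are each Vicar, so the next rule applies.
Among Achebe, Beaumont, Okonkwo and Horvat, by years in holy orders (higher first): Achebe and Beaumont (44 years) before Okonkwo (34 years) before Horvat (7 years).
Achebe and Beaumont both have date of consecration or institution 2000-11-09, so the next rule applies.
Among Achebe and Beaumont, alphabetically by surname: Achebe before Beaumont.
Among Brennan, Fontaine, Obi and Oyelaran, by dignity: Brennan, Fontaine and Obi (Abbot) before Oyelaran (Canon).
Brennan, Fontaine and Obi all have years in holy orders 26 years, so the next rule applies.
Brennan, Fontaine and Obi all have date of consecration or institution 2010-11-05, so the next rule applies.
Among Brennan, Fontaine and Obi, alphabetically by surname: Brennan before Fontaine before Obi.
Order: Achebe, Beaumont, Okonkwo, Horvat, Brennan, Fontaine, Obi, Oyelaran.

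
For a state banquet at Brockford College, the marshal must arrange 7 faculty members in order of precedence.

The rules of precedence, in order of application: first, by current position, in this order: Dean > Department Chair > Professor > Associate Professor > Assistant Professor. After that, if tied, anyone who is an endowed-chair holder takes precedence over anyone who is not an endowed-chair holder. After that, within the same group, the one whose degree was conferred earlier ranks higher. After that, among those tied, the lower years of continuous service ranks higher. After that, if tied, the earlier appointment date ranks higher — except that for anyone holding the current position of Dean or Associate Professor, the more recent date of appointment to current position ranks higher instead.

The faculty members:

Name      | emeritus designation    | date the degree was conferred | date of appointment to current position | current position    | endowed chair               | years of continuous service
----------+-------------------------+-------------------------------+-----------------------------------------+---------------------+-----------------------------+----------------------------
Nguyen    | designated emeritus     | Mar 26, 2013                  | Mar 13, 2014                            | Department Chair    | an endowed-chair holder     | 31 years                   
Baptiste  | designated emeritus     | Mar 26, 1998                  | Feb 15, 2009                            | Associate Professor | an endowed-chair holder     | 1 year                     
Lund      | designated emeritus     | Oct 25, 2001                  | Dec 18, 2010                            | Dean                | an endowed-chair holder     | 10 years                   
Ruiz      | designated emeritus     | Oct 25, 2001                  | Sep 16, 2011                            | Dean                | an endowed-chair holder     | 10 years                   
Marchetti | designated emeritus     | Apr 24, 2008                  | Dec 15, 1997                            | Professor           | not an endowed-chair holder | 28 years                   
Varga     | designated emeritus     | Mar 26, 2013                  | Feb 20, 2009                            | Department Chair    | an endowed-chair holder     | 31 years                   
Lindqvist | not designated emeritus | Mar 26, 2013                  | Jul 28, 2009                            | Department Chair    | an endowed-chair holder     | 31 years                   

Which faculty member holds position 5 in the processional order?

By current position: Ruiz and Lund (Dean); then Varga, Lindqvist and Nguyen (Department Chair); then Marchetti (Professor); then Baptiste (Associate Professor).
Ruiz and Lund are each an endowed-chair holder, so the next rule applies.
Ruiz and Lund both have date the degree was conferred Oct 25, 2001, so the next rule applies.
Ruiz and Lund both have years of continuous service 10 years, so the next rule applies.
Among Ruiz and Lund, by date of appointment to current position (later first) (reversed rule for this group): Ruiz (Sep 16, 2011) before Lund (Dec 18, 2010).
Varga, Lindqvist and Nguyen are each an endowed-chair holder, so the next rule applies.
Varga, Lindqvist and Nguyen all have date the degree was conferred Mar 26, 2013, so the next rule applies.
Varga, Lindqvist and Nguyen all have years of continuous service 31 years, so the next rule applies.
Among Varga, Lindqvist and Nguyen, by date of appointment to current position (earlier first): Varga (Feb 20, 2009) before Lindqvist (Jul 28, 2009) before Nguyen (Mar 13, 2014).
Order: Ruiz, Lund, Varga, Lindqvist, Nguyen, Marchetti, Baptiste.

Nguyen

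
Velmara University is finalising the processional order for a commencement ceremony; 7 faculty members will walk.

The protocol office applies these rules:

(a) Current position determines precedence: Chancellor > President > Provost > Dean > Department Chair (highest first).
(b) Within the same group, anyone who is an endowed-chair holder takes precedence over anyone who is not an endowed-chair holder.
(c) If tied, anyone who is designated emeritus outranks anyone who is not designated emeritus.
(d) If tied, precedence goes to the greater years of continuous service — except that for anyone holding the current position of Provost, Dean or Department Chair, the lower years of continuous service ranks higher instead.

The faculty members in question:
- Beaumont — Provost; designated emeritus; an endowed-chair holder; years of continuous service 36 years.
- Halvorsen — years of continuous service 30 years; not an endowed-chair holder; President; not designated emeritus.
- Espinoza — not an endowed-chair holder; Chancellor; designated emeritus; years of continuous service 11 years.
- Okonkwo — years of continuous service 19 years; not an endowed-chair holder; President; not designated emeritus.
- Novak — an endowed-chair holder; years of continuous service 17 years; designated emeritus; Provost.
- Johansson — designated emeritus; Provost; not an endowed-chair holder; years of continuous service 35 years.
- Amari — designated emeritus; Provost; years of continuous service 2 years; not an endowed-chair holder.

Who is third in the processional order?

Okonkwo

By current position: Espinoza (Chancellor); then Halvorsen and Okonkwo (President); then Novak, Beaumont, Amari and Johansson (Provost).
Halvorsen and Okonkwo are each not an endowed-chair holder, so the next rule applies.
Halvorsen and Okonkwo are each not designated emeritus, so the next rule applies.
Among Halvorsen and Okonkwo, by years of continuous service (higher first): Halvorsen (30 years) before Okonkwo (19 years).
Among Novak, Beaumont, Amari and Johansson, an endowed-chair holder before not an endowed-chair holder: Novak and Beaumont (an endowed-chair holder) before Amari and Johansson (not an endowed-chair holder).
Novak and Beaumont are each designated emeritus, so the next rule applies.
Among Novak and Beaumont, by years of continuous service (lower first) (reversed rule for this group): Novak (17 years) before Beaumont (36 years).
Amari and Johansson are each designated emeritus, so the next rule applies.
Among Amari and Johansson, by years of continuous service (lower first) (reversed rule for this group): Amari (2 years) before Johansson (35 years).
Order: Espinoza, Halvorsen, Okonkwo, Novak, Beaumont, Amari, Johansson.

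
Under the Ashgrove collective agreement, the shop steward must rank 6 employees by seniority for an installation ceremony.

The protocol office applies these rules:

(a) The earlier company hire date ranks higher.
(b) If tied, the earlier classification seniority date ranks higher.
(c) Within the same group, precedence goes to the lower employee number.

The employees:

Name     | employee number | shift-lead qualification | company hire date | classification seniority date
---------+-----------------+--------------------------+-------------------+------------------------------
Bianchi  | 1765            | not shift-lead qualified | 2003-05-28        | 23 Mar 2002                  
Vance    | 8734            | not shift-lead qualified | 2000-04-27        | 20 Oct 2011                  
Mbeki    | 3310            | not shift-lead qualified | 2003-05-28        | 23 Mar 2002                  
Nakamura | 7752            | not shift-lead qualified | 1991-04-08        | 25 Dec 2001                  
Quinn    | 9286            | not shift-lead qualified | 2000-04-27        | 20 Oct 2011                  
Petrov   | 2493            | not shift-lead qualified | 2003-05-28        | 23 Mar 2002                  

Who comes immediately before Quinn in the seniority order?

By company hire date (earlier first): Nakamura (1991-04-08); then Vance and Quinn (both 2000-04-27); then Bianchi, Petrov and Mbeki (each 2003-05-28).
Vance and Quinn both have classification seniority date 20 Oct 2011, so the next rule applies.
Among Vance and Quinn, by employee number (lower first): Vance (8734) before Quinn (9286).
Bianchi, Petrov and Mbeki all have classification seniority date 23 Mar 2002, so the next rule applies.
Among Bianchi, Petrov and Mbeki, by employee number (lower first): Bianchi (1765) before Petrov (2493) before Mbeki (3310).
Order: Nakamura, Vance, Quinn, Bianchi, Petrov, Mbeki.

Vance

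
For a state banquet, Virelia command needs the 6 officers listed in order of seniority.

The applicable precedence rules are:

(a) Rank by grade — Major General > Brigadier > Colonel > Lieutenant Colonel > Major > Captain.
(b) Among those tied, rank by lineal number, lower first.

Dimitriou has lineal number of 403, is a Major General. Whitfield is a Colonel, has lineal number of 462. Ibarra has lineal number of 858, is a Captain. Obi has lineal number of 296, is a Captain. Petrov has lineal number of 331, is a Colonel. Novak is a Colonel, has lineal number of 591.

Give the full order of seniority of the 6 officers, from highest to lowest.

Dimitriou, Petrov, Whitfield, Novak, Obi, Ibarra

By grade: Dimitriou (Major General); then Petrov, Whitfield and Novak (Colonel); then Obi and Ibarra (Captain).
Among Petrov, Whitfield and Novak, by lineal number (lower first): Petrov (331) before Whitfield (462) before Novak (591).
Among Obi and Ibarra, by lineal number (lower first): Obi (296) before Ibarra (858).
Full order: Dimitriou, Petrov, Whitfield, Novak, Obi, Ibarra.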